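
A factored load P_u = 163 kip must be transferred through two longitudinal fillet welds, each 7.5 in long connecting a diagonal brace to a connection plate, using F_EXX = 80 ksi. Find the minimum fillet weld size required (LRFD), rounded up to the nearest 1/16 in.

w = 7/16 in

Total weld length L = 15 in.
Required throat t_e = P_u / (φ × 0.6 F_EXX × L) = 163 / (0.75 × 0.6 × 80 × 15) = 0.3019 in.
Required leg w = t_e / 0.707 = 0.4269 in → use 7/16 in.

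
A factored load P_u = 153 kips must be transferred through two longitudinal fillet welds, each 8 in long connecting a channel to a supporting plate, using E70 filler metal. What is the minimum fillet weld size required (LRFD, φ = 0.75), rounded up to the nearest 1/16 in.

E70XX → F_EXX = 70 ksi.
Total weld length L = 16 in.
Required throat t_e = P_u / (φ × 0.6 F_EXX × L) = 153 / (0.75 × 0.6 × 70 × 16) = 0.3036 in.
Required leg w = t_e / 0.707 = 0.4294 in → use 7/16 in.

w = 7/16 in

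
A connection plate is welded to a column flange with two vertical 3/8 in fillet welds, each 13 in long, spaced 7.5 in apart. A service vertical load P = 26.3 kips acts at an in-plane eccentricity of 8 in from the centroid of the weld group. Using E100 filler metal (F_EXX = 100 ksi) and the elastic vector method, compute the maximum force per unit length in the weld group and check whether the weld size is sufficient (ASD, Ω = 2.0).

f_max ≈ 2.8 kip/in; adequate

Total weld length L_w = 26 in. Treat welds as unit-width lines.
Polar moment about centroid: J = 2[d³/12 + d(b/2)²] = 2[13³/12 + 13×3.75²] = 731.8 in³.
Direct shear f_v = P/L_w = 26.3 / 26 = 1.012 kip/in (vertical).
Torsion M = P·e = 26.3 × 8 = 210.4 kip·in.
Critical point at (x, y) = (3.75, 6.5) from centroid. f_tx = M·y/J = 1.869 kip/in; f_ty = M·x/J = 1.078 kip/in.
Resultant f_max = √[f_tx² + (f_v + f_ty)²] = √[1.869² + (1.012 + 1.078)²] = 2.803 kip/in.
Capacity per unit length: r_n/Ω = (1/2.0) × 0.6 × 100 × (0.707 × 0.375) = 7.954 kip/in.
2.803 ≤ 7.954 → adequate.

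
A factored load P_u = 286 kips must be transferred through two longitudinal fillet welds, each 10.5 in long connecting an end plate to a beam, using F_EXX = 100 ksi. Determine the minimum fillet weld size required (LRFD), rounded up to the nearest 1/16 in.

Total weld length L = 21 in.
Required throat t_e = P_u / (φ × 0.6 F_EXX × L) = 286 / (0.75 × 0.6 × 100 × 21) = 0.3026 in.
Required leg w = t_e / 0.707 = 0.4281 in → use 7/16 in.

w = 7/16 in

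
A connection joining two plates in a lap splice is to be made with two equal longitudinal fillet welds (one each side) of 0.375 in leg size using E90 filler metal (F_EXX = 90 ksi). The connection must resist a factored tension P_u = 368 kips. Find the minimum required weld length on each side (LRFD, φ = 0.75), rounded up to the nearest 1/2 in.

L = 17.5 in on each side

Throat t_e = 0.707 × 0.375 = 0.2651 in.
φr_n = 0.75 × 0.6 × 90 × 0.2651 = 10.74 kips/in.
L_req = P_u / φr_n = 368 / 10.74 = 34.27 in total.
Per side: 34.27 / 2 = 17.14 in.
Round up → use L = 17.5 in on each side.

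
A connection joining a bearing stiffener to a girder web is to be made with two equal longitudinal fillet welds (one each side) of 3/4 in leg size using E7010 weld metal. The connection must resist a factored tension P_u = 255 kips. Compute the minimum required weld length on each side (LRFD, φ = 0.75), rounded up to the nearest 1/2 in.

L = 8 in on each side

E70XX → F_EXX = 70 ksi.
Throat t_e = 0.707 × 0.75 = 0.5302 in.
φr_n = 0.75 × 0.6 × 70 × 0.5302 = 16.7 kips/in.
L_req = P_u / φr_n = 255 / 16.7 = 15.27 in total.
Per side: 15.27 / 2 = 7.633 in.
Round up → use L = 8 in on each side.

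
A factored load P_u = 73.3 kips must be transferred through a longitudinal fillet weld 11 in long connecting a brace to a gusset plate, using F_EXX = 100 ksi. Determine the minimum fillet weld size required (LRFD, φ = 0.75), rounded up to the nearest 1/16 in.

Total weld length L = 11 in.
Required throat t_e = P_u / (φ × 0.6 F_EXX × L) = 73.3 / (0.75 × 0.6 × 100 × 11) = 0.1481 in.
Required leg w = t_e / 0.707 = 0.2094 in → use 1/4 in.

w = 1/4 in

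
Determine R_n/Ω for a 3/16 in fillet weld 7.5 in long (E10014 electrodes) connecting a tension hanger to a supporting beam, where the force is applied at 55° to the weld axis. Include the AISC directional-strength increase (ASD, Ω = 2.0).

E100XX → F_EXX = 100 ksi.
t_e = 0.707 × 0.1875 = 0.1326 in; A_we = 0.1326 × 7.5 = 0.9942 in².
Directional factor: 1.0 + 0.5 sin^1.5(55°) = 1.371.
F_nw = 0.6 × 100 × 1.371 = 82.24 ksi.
R_n/Ω = (82.24 × 0.9942) / 2.0 = 40.88 kips.

R_n/Ω ≈ 40.9 kips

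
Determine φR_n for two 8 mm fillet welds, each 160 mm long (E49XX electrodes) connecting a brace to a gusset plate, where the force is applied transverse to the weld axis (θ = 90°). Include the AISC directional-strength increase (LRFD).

E49XX → F_EXX = 490 MPa.
t_e = 0.707 × 8 = 5.656 mm; A_we = 5.656 × 320 = 1810 mm².
Directional factor: 1.0 + 0.5 sin^1.5(90°) = 1.5.
F_nw = 0.6 × 490 × 1.5 = 441 MPa.
φR_n = 0.75 × 441 × 1810 × 10⁻³ = 598.6 kN.

φR_n ≈ 599 kN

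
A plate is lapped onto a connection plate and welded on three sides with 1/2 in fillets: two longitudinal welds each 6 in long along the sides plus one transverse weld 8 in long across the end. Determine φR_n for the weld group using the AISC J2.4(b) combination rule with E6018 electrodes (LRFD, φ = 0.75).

E60XX → F_EXX = 60 ksi.
t_e = 0.707 × 0.5 = 0.3535 in.
R_nwl = 0.6 × 60 × 0.3535 × 12 = 152.7 kip (longitudinal, 2 welds).
R_nwt = 0.6 × 60 × 0.3535 × 8 = 101.8 kip (transverse, base value).
(i) R_nwl + R_nwt = 254.5 kip; (ii) 0.85 R_nwl + 1.5 R_nwt = 282.5 kip.
R_n = max = 282.5 kip [governs: (ii)]; φR_n = 211.9 kip.

φR_n ≈ 212 kip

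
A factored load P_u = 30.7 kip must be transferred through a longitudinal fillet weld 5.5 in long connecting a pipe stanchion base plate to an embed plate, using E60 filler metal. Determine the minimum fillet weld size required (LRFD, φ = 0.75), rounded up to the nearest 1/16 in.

w = 5/16 in

E60XX → F_EXX = 60 ksi.
Total weld length L = 5.5 in.
Required throat t_e = P_u / (φ × 0.6 F_EXX × L) = 30.7 / (0.75 × 0.6 × 60 × 5.5) = 0.2067 in.
Required leg w = t_e / 0.707 = 0.2924 in → use 5/16 in.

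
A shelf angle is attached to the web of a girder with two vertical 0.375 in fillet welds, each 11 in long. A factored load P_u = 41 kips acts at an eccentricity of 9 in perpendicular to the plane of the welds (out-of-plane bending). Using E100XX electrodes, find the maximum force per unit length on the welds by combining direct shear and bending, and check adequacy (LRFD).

f_max ≈ 9.34 kip/in; adequate

E100XX → F_EXX = 100 ksi.
L_w = 2 × 11 = 22 in; section modulus (unit throat) S = 2 × L²/6 = 40.33 in².
Direct shear f_v = P/L_w = 41/22 = 1.864 kip/in.
Moment M = P × e = 41 × 9 = 369 kip·in; bending f_b = M/S = 9.149 kip/in.
f_max = √(f_v² + f_b²) = √(1.864² + 9.149²) = 9.337 kip/in.
φr_n = 0.75 × 0.6 × 100 × (0.707 × 0.375) = 11.93 kip/in → adequate.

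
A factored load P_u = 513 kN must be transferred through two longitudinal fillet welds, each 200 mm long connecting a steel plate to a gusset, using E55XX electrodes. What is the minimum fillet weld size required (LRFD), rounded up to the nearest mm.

E55XX → F_EXX = 550 MPa.
Total weld length L = 400 mm.
Required throat t_e = P_u / (φ × 0.6 F_EXX × L) = 513 / (0.75 × 0.6 × 550 × 400 × 10⁻³) = 5.182 mm.
Required leg w = t_e / 0.707 = 7.329 mm → use 8 mm.

w = 8 mm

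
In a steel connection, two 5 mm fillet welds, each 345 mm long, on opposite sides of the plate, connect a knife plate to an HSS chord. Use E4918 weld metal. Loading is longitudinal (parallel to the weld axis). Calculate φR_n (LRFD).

φR_n ≈ 538 kN

E49XX → F_EXX = 490 MPa.
Effective throat t_e = 0.707 × 5 = 3.535 mm.
Total length L = 690 mm; A_we = 3.535 × 690 = 2439 mm².
F_nw = 0.6 F_EXX = 0.6 × 490 = 294 MPa.
φR_n = 0.75 × 294 × 2439 × 10⁻³ = 537.8 kN.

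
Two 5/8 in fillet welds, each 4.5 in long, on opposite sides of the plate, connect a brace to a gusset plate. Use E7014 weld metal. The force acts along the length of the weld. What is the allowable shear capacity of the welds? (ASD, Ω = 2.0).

E70XX → F_EXX = 70 ksi.
Effective throat t_e = 0.707 × 0.625 = 0.4419 in.
Total length L = 9 in; A_we = 0.4419 × 9 = 3.977 in².
F_nw = 0.6 F_EXX = 0.6 × 70 = 42 ksi.
R_n = 42 × 3.977 = 167 kip; R_n/Ω = 167/2.0 = 83.51 kip.

R_n/Ω ≈ 83.5 kip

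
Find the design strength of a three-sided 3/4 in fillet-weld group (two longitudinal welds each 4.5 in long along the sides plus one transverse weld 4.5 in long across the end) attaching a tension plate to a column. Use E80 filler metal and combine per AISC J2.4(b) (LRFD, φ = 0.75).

E80XX → F_EXX = 80 ksi.
t_e = 0.707 × 0.75 = 0.5302 in.
R_nwl = 0.6 × 80 × 0.5302 × 9 = 229.1 kip (longitudinal, 2 welds).
R_nwt = 0.6 × 80 × 0.5302 × 4.5 = 114.5 kip (transverse, base value).
(i) R_nwl + R_nwt = 343.6 kip; (ii) 0.85 R_nwl + 1.5 R_nwt = 366.5 kip.
R_n = max = 366.5 kip [governs: (ii)]; φR_n = 274.9 kip.

φR_n ≈ 275 kip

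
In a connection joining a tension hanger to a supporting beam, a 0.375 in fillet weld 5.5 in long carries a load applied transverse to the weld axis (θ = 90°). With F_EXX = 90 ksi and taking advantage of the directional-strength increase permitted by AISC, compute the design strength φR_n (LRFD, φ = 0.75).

φR_n ≈ 88.6 kip

t_e = 0.707 × 0.375 = 0.2651 in; A_we = 0.2651 × 5.5 = 1.458 in².
Directional factor: 1.0 + 0.5 sin^1.5(90°) = 1.5.
F_nw = 0.6 × 90 × 1.5 = 81 ksi.
φR_n = 0.75 × 81 × 1.458 = 88.58 kip.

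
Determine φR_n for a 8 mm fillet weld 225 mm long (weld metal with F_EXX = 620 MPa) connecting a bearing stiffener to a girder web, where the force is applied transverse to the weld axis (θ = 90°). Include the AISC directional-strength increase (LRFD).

t_e = 0.707 × 8 = 5.656 mm; A_we = 5.656 × 225 = 1273 mm².
Directional factor: 1.0 + 0.5 sin^1.5(90°) = 1.5.
F_nw = 0.6 × 620 × 1.5 = 558 MPa.
φR_n = 0.75 × 558 × 1273 × 10⁻³ = 532.6 kN.

φR_n ≈ 533 kN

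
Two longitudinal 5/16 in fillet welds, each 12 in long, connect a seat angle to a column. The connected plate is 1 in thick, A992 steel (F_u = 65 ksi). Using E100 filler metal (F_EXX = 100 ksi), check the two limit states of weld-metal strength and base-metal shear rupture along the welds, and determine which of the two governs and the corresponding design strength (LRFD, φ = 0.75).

φR_n ≈ 239 kips (weld metal governs)

t_e = 0.707 × 0.3125 = 0.2209 in; L = 24 in.
Weld metal: φR_n = 0.75 × 0.6 × 100 × 0.2209 × 24 = 238.6 kips.
Base metal (shear rupture): φR_n = 0.75 × 0.6 × 65 × 1 × 24 = 702 kips.
Governing: weld metal.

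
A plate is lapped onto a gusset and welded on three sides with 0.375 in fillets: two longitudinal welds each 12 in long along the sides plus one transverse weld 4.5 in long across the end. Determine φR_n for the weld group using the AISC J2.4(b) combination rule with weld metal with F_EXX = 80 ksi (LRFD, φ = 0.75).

φR_n ≈ 272 kip

t_e = 0.707 × 0.375 = 0.2651 in.
R_nwl = 0.6 × 80 × 0.2651 × 24 = 305.4 kip (longitudinal, 2 welds).
R_nwt = 0.6 × 80 × 0.2651 × 4.5 = 57.27 kip (transverse, base value).
(i) R_nwl + R_nwt = 362.7 kip; (ii) 0.85 R_nwl + 1.5 R_nwt = 345.5 kip.
R_n = max = 362.7 kip [governs: (i)]; φR_n = 272 kip.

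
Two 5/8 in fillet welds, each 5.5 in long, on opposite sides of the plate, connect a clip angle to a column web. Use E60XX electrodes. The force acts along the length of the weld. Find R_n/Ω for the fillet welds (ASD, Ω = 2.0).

R_n/Ω ≈ 87.5 kip

E60XX → F_EXX = 60 ksi.
Effective throat t_e = 0.707 × 0.625 = 0.4419 in.
Total length L = 11 in; A_we = 0.4419 × 11 = 4.861 in².
F_nw = 0.6 F_EXX = 0.6 × 60 = 36 ksi.
R_n = 36 × 4.861 = 175 kip; R_n/Ω = 175/2.0 = 87.49 kip.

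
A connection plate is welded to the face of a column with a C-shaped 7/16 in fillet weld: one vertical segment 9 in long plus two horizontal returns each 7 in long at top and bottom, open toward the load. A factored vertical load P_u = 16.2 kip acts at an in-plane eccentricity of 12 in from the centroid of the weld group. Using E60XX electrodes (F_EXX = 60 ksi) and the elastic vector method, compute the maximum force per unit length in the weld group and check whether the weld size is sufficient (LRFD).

Total weld length L_w = 23 in. Treat welds as unit-width lines.
Centroid: x̄ = 2×7×3.5 / 23 = 2.13 in from the vertical weld.
Polar moment about centroid: J = I_x + I_y = [9³/12 + 2×7×4.5²] + [9×2.13² + 2(7³/12 + 7×1.37²)] = 468.5 in³.
Direct shear f_v = P/L_w = 16.2 / 23 = 0.7043 kip/in (vertical).
Torsion M = P·e = 16.2 × 12 = 194.4 kip·in.
Critical point at (x, y) = (4.87, 4.5) from centroid. f_tx = M·y/J = 1.867 kip/in; f_ty = M·x/J = 2.02 kip/in.
Resultant f_max = √[f_tx² + (f_v + f_ty)²] = √[1.867² + (0.7043 + 2.02)²] = 3.303 kip/in.
Capacity per unit length: φr_n = 0.75 × 0.6 × 60 × (0.707 × 0.4375) = 8.351 kip/in.
3.303 ≤ 8.351 → adequate.

f_max ≈ 3.3 kip/in; adequate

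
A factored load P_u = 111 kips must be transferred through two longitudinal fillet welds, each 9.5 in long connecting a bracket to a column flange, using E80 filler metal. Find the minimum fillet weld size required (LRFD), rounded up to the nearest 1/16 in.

w = 1/4 in

E80XX → F_EXX = 80 ksi.
Total weld length L = 19 in.
Required throat t_e = P_u / (φ × 0.6 F_EXX × L) = 111 / (0.75 × 0.6 × 80 × 19) = 0.1623 in.
Required leg w = t_e / 0.707 = 0.2295 in → use 1/4 in.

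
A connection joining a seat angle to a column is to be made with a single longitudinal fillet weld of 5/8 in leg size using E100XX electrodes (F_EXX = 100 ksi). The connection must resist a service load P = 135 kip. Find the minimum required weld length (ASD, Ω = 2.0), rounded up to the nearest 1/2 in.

Throat t_e = 0.707 × 0.625 = 0.4419 in.
r_n/Ω = (0.6 × 100 × 0.4419) / 2.0 = 13.26 kip/in.
L_req = P / (r_n/Ω) = 135 / 13.26 = 10.18 in total.
Round up → use L = 10.5 in.

L = 10.5 in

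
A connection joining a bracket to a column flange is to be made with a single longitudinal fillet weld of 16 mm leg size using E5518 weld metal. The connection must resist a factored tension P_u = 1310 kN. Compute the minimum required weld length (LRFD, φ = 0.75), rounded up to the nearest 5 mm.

E55XX → F_EXX = 550 MPa.
Throat t_e = 0.707 × 16 = 11.31 mm.
φr_n = 0.75 × 0.6 × 550 × 11.31 × 10⁻³ = 2.8 kN/mm.
L_req = P_u / φr_n = 1310 / 2.8 = 467.9 mm total.
Round up → use L = 470 mm.

L = 470 mm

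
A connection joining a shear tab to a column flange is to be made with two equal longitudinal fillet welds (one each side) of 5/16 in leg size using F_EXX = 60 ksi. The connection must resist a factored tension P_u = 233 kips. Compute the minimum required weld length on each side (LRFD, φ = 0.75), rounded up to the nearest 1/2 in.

Throat t_e = 0.707 × 0.3125 = 0.2209 in.
φr_n = 0.75 × 0.6 × 60 × 0.2209 = 5.965 kips/in.
L_req = P_u / φr_n = 233 / 5.965 = 39.06 in total.
Per side: 39.06 / 2 = 19.53 in.
Round up → use L = 20 in on each side.

L = 20 in on each side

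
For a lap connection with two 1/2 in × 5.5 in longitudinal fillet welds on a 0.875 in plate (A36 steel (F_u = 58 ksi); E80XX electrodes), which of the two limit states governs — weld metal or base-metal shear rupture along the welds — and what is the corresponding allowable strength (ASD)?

E80XX → F_EXX = 80 ksi.
t_e = 0.707 × 0.5 = 0.3535 in; L = 11 in.
Weld metal: R_n/Ω = (1/2.0) × 0.6 × 80 × 0.3535 × 11 = 93.32 kips.
Base metal (shear rupture): R_n/Ω = (1/2.0) × 0.6 × 58 × 0.875 × 11 = 167.5 kips.
Governing: weld metal.

R_n/Ω ≈ 93.3 kips (weld metal governs)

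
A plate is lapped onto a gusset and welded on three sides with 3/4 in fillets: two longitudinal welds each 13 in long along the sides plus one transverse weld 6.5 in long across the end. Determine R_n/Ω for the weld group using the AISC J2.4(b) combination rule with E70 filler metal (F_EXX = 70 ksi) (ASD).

t_e = 0.707 × 0.75 = 0.5302 in.
R_nwl = 0.6 × 70 × 0.5302 × 26 = 579 kips (longitudinal, 2 welds).
R_nwt = 0.6 × 70 × 0.5302 × 6.5 = 144.8 kips (transverse, base value).
(i) R_nwl + R_nwt = 723.8 kips; (ii) 0.85 R_nwl + 1.5 R_nwt = 709.3 kips.
R_n = max = 723.8 kips [governs: (i)]; R_n/Ω = 361.9 kips.

R_n/Ω ≈ 362 kips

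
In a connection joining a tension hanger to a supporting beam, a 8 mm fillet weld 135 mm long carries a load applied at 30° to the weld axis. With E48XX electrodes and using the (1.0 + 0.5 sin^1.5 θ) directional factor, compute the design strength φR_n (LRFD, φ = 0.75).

φR_n ≈ 194 kN

E48XX → F_EXX = 480 MPa.
t_e = 0.707 × 8 = 5.656 mm; A_we = 5.656 × 135 = 763.6 mm².
Directional factor: 1.0 + 0.5 sin^1.5(30°) = 1.177.
F_nw = 0.6 × 480 × 1.177 = 338.9 MPa.
φR_n = 0.75 × 338.9 × 763.6 × 10⁻³ = 194.1 kN.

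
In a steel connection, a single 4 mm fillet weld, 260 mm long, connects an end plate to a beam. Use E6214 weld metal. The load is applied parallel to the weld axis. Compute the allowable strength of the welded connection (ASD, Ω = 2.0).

E62XX → F_EXX = 620 MPa.
Effective throat t_e = 0.707 × 4 = 2.828 mm.
Total length L = 260 mm; A_we = 2.828 × 260 = 735.3 mm².
F_nw = 0.6 F_EXX = 0.6 × 620 = 372 MPa.
R_n = 372 × 735.3 × 10⁻³ = 273.5 kN; R_n/Ω = 273.5/2.0 = 136.8 kN.

R_n/Ω ≈ 137 kN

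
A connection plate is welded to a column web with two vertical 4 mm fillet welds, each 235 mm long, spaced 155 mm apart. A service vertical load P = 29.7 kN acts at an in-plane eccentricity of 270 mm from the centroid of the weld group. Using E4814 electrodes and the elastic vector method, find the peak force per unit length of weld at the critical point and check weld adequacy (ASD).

f_max ≈ 266 N/mm; adequate

E48XX → F_EXX = 480 MPa.
Total weld length L_w = 470 mm. Treat welds as unit-width lines.
Polar moment about centroid: J = 2[d³/12 + d(b/2)²] = 2[235³/12 + 235×77.5²] = 4986000 mm³.
Direct shear f_v = P/L_w = 29.7×10³ / 470 = 63.19 N/mm (vertical).
Torsion M = P·e = 29.7×10³ × 270 = 8019000 N·mm.
Critical point at (x, y) = (77.5, 117.5) from centroid. f_tx = M·y/J = 189 N/mm; f_ty = M·x/J = 124.6 N/mm.
Resultant f_max = √[f_tx² + (f_v + f_ty)²] = √[189² + (63.19 + 124.6)²] = 266.5 N/mm.
Capacity per unit length: r_n/Ω = (1/2.0) × 0.6 × 480 × (0.707 × 4) = 407.2 N/mm.
266.5 ≤ 407.2 → adequate.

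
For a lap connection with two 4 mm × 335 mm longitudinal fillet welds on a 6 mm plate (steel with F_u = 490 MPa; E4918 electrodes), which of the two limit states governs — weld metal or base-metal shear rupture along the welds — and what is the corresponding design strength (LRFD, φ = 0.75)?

φR_n ≈ 418 kN (weld metal governs)

E49XX → F_EXX = 490 MPa.
t_e = 0.707 × 4 = 2.828 mm; L = 670 mm.
Weld metal: φR_n = 0.75 × 0.6 × 490 × 2.828 × 670 × 10⁻³ = 417.8 kN.
Base metal (shear rupture): φR_n = 0.75 × 0.6 × 490 × 6 × 670 × 10⁻³ = 886.4 kN.
Governing: weld metal.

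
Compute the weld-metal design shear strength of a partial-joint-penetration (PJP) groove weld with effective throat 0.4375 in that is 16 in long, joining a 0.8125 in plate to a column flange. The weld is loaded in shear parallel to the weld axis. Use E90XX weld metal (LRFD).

φR_n ≈ 284 kip

E90XX → F_EXX = 90 ksi.
Effective throat (given) t_e = 0.4375 in.
A_we = 0.4375 × 16 = 7 in².
F_nw = 0.6 F_EXX = 54 ksi.
φR_n = 0.75 × 54 × 7 = 283.5 kip.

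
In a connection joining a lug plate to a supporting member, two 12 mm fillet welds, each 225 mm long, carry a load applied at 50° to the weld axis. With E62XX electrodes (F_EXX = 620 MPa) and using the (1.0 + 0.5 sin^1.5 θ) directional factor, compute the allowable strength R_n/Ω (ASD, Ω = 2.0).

R_n/Ω ≈ 948 kN

t_e = 0.707 × 12 = 8.484 mm; A_we = 8.484 × 450 = 3818 mm².
Directional factor: 1.0 + 0.5 sin^1.5(50°) = 1.335.
F_nw = 0.6 × 620 × 1.335 = 496.7 MPa.
R_n/Ω = (496.7 × 3818) / 2.0 × 10⁻³ = 948.2 kN.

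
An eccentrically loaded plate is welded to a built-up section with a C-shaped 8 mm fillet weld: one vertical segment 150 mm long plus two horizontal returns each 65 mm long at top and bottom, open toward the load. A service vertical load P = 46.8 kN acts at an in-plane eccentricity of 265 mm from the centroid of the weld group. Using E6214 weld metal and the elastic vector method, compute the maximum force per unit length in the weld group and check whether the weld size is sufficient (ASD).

E62XX → F_EXX = 620 MPa.
Total weld length L_w = 280 mm. Treat welds as unit-width lines.
Centroid: x̄ = 2×65×32.5 / 280 = 15.09 mm from the vertical weld.
Polar moment about centroid: J = I_x + I_y = [150³/12 + 2×65×75²] + [150×15.09² + 2(65³/12 + 65×17.41²)] = 1132000 mm³.
Direct shear f_v = P/L_w = 46.8×10³ / 280 = 167.1 N/mm (vertical).
Torsion M = P·e = 46.8×10³ × 265 = 12402000 N·mm.
Critical point at (x, y) = (49.91, 75) from centroid. f_tx = M·y/J = 821.8 N/mm; f_ty = M·x/J = 546.9 N/mm.
Resultant f_max = √[f_tx² + (f_v + f_ty)²] = √[821.8² + (167.1 + 546.9)²] = 1089 N/mm.
Capacity per unit length: r_n/Ω = (1/2.0) × 0.6 × 620 × (0.707 × 8) = 1052 N/mm.
1089 > 1052 → NOT adequate.

f_max ≈ 1090 N/mm; NOT adequate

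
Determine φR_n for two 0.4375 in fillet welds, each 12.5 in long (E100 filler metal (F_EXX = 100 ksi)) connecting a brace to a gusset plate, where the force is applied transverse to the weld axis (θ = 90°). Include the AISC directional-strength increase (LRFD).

φR_n ≈ 522 kip

t_e = 0.707 × 0.4375 = 0.3093 in; A_we = 0.3093 × 25 = 7.733 in².
Directional factor: 1.0 + 0.5 sin^1.5(90°) = 1.5.
F_nw = 0.6 × 100 × 1.5 = 90 ksi.
φR_n = 0.75 × 90 × 7.733 = 522 kip.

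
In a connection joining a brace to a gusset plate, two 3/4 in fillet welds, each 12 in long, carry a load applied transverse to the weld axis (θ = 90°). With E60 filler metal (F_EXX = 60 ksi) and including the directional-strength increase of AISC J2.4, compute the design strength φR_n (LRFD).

t_e = 0.707 × 0.75 = 0.5302 in; A_we = 0.5302 × 24 = 12.73 in².
Directional factor: 1.0 + 0.5 sin^1.5(90°) = 1.5.
F_nw = 0.6 × 60 × 1.5 = 54 ksi.
φR_n = 0.75 × 54 × 12.73 = 515.4 kips.

φR_n ≈ 515 kips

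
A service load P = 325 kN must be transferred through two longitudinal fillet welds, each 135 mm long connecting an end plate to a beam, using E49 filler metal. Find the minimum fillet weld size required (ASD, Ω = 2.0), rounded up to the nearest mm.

w = 12 mm

E49XX → F_EXX = 490 MPa.
Total weld length L = 270 mm.
Required throat t_e = P × Ω / (0.6 F_EXX × L) = 325 × 2.0 / (0.6 × 490 × 270 × 10⁻³) = 8.188 mm.
Required leg w = t_e / 0.707 = 11.58 mm → use 12 mm.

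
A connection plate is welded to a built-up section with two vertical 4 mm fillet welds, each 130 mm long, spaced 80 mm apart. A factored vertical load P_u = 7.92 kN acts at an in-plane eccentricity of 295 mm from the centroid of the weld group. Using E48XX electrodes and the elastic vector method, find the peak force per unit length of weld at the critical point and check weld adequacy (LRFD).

f_max ≈ 245 N/mm; adequate

E48XX → F_EXX = 480 MPa.
Total weld length L_w = 260 mm. Treat welds as unit-width lines.
Polar moment about centroid: J = 2[d³/12 + d(b/2)²] = 2[130³/12 + 130×40²] = 782200 mm³.
Direct shear f_v = P/L_w = 7.92×10³ / 260 = 30.46 N/mm (vertical).
Torsion M = P·e = 7.92×10³ × 295 = 2336400 N·mm.
Critical point at (x, y) = (40, 65) from centroid. f_tx = M·y/J = 194.2 N/mm; f_ty = M·x/J = 119.5 N/mm.
Resultant f_max = √[f_tx² + (f_v + f_ty)²] = √[194.2² + (30.46 + 119.5)²] = 245.3 N/mm.
Capacity per unit length: φr_n = 0.75 × 0.6 × 480 × (0.707 × 4) = 610.8 N/mm.
245.3 ≤ 610.8 → adequate.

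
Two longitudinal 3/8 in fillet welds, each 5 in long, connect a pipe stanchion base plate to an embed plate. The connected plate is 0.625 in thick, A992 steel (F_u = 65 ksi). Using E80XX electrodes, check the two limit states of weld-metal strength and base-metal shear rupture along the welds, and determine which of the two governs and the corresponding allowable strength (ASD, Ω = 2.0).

R_n/Ω ≈ 63.6 kip (weld metal governs)

E80XX → F_EXX = 80 ksi.
t_e = 0.707 × 0.375 = 0.2651 in; L = 10 in.
Weld metal: R_n/Ω = (1/2.0) × 0.6 × 80 × 0.2651 × 10 = 63.63 kip.
Base metal (shear rupture): R_n/Ω = (1/2.0) × 0.6 × 65 × 0.625 × 10 = 121.9 kip.
Governing: weld metal.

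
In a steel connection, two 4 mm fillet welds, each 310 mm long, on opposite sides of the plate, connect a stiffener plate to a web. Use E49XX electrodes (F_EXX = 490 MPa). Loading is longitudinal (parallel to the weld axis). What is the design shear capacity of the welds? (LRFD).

Effective throat t_e = 0.707 × 4 = 2.828 mm.
Total length L = 620 mm; A_we = 2.828 × 620 = 1753 mm².
F_nw = 0.6 F_EXX = 0.6 × 490 = 294 MPa.
φR_n = 0.75 × 294 × 1753 × 10⁻³ = 386.6 kN.

φR_n ≈ 387 kN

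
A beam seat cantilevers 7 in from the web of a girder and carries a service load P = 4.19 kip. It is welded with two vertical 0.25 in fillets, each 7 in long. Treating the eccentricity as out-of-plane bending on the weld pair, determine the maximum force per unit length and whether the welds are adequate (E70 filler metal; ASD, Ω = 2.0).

f_max ≈ 1.82 kip/in; adequate

E70XX → F_EXX = 70 ksi.
L_w = 2 × 7 = 14 in; section modulus (unit throat) S = 2 × L²/6 = 16.33 in².
Direct shear f_v = P/L_w = 4.19/14 = 0.2993 kip/in.
Moment M = P × e = 4.19 × 7 = 29.33 kip·in; bending f_b = M/S = 1.796 kip/in.
f_max = √(f_v² + f_b²) = √(0.2993² + 1.796²) = 1.82 kip/in.
r_n/Ω = (1/2.0) × 0.6 × 70 × (0.707 × 0.25) = 3.712 kip/in → adequate.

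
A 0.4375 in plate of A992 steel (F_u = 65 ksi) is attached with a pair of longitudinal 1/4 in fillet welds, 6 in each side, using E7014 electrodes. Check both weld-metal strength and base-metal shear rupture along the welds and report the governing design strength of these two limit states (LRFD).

E70XX → F_EXX = 70 ksi.
t_e = 0.707 × 0.25 = 0.1767 in; L = 12 in.
Weld metal: φR_n = 0.75 × 0.6 × 70 × 0.1767 × 12 = 66.81 kip.
Base metal (shear rupture): φR_n = 0.75 × 0.6 × 65 × 0.4375 × 12 = 153.6 kip.
Governing: weld metal.

φR_n ≈ 66.8 kip (weld metal governs)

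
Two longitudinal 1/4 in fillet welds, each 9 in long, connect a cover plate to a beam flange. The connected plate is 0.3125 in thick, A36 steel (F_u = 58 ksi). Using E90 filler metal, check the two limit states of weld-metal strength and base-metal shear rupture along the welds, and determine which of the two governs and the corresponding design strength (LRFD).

E90XX → F_EXX = 90 ksi.
t_e = 0.707 × 0.25 = 0.1767 in; L = 18 in.
Weld metal: φR_n = 0.75 × 0.6 × 90 × 0.1767 × 18 = 128.9 kip.
Base metal (shear rupture): φR_n = 0.75 × 0.6 × 58 × 0.3125 × 18 = 146.8 kip.
Governing: weld metal.

φR_n ≈ 129 kip (weld metal governs)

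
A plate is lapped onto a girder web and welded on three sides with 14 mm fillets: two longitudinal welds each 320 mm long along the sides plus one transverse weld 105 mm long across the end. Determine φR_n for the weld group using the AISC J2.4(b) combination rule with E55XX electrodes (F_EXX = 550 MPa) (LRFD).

φR_n ≈ 1830 kN

t_e = 0.707 × 14 = 9.898 mm.
R_nwl = 0.6 × 550 × 9.898 × 640 × 10⁻³ = 2090 kN (longitudinal, 2 welds).
R_nwt = 0.6 × 550 × 9.898 × 105 × 10⁻³ = 343 kN (transverse, base value).
(i) R_nwl + R_nwt = 2433 kN; (ii) 0.85 R_nwl + 1.5 R_nwt = 2291 kN.
R_n = max = 2433 kN [governs: (i)]; φR_n = 1825 kN.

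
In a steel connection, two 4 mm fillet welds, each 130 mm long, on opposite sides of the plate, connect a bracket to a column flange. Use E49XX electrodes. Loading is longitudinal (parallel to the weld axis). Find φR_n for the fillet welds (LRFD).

φR_n ≈ 162 kN

E49XX → F_EXX = 490 MPa.
Effective throat t_e = 0.707 × 4 = 2.828 mm.
Total length L = 260 mm; A_we = 2.828 × 260 = 735.3 mm².
F_nw = 0.6 F_EXX = 0.6 × 490 = 294 MPa.
φR_n = 0.75 × 294 × 735.3 × 10⁻³ = 162.1 kN.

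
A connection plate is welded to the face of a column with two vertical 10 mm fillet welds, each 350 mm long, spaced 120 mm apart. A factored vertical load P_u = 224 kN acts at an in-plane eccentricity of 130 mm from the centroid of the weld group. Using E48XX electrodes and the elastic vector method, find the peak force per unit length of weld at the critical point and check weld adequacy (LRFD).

E48XX → F_EXX = 480 MPa.
Total weld length L_w = 700 mm. Treat welds as unit-width lines.
Polar moment about centroid: J = 2[d³/12 + d(b/2)²] = 2[350³/12 + 350×60²] = 9666000 mm³.
Direct shear f_v = P/L_w = 224×10³ / 700 = 320 N/mm (vertical).
Torsion M = P·e = 224×10³ × 130 = 29120000 N·mm.
Critical point at (x, y) = (60, 175) from centroid. f_tx = M·y/J = 527.2 N/mm; f_ty = M·x/J = 180.8 N/mm.
Resultant f_max = √[f_tx² + (f_v + f_ty)²] = √[527.2² + (320 + 180.8)²] = 727.1 N/mm.
Capacity per unit length: φr_n = 0.75 × 0.6 × 480 × (0.707 × 10) = 1527 N/mm.
727.1 ≤ 1527 → adequate.

f_max ≈ 727 N/mm; adequate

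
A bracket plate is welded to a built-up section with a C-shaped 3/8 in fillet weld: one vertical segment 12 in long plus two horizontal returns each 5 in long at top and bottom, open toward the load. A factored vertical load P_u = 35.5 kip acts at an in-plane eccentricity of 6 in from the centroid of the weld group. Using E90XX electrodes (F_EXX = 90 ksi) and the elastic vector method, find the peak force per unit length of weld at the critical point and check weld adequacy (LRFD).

f_max ≈ 3.84 kip/in; adequate

Total weld length L_w = 22 in. Treat welds as unit-width lines.
Centroid: x̄ = 2×5×2.5 / 22 = 1.136 in from the vertical weld.
Polar moment about centroid: J = I_x + I_y = [12³/12 + 2×5×6²] + [12×1.136² + 2(5³/12 + 5×1.364²)] = 558.9 in³.
Direct shear f_v = P/L_w = 35.5 / 22 = 1.614 kip/in (vertical).
Torsion M = P·e = 35.5 × 6 = 213 kip·in.
Critical point at (x, y) = (3.864, 6) from centroid. f_tx = M·y/J = 2.287 kip/in; f_ty = M·x/J = 1.472 kip/in.
Resultant f_max = √[f_tx² + (f_v + f_ty)²] = √[2.287² + (1.614 + 1.472)²] = 3.841 kip/in.
Capacity per unit length: φr_n = 0.75 × 0.6 × 90 × (0.707 × 0.375) = 10.74 kip/in.
3.841 ≤ 10.74 → adequate.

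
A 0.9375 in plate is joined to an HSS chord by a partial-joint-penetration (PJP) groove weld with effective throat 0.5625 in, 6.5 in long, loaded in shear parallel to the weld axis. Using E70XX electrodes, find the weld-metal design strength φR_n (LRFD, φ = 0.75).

φR_n ≈ 115 kip

E70XX → F_EXX = 70 ksi.
Effective throat (given) t_e = 0.5625 in.
A_we = 0.5625 × 6.5 = 3.656 in².
F_nw = 0.6 F_EXX = 42 ksi.
φR_n = 0.75 × 42 × 3.656 = 115.2 kip.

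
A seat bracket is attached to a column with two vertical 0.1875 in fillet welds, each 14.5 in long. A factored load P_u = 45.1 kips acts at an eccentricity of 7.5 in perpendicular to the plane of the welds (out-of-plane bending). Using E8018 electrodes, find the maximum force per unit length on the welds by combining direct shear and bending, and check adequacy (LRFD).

E80XX → F_EXX = 80 ksi.
L_w = 2 × 14.5 = 29 in; section modulus (unit throat) S = 2 × L²/6 = 70.08 in².
Direct shear f_v = P/L_w = 45.1/29 = 1.555 kip/in.
Moment M = P × e = 45.1 × 7.5 = 338.25 kip·in; bending f_b = M/S = 4.826 kip/in.
f_max = √(f_v² + f_b²) = √(1.555² + 4.826²) = 5.071 kip/in.
φr_n = 0.75 × 0.6 × 80 × (0.707 × 0.1875) = 4.772 kip/in → NOT adequate.

f_max ≈ 5.07 kip/in; NOT adequate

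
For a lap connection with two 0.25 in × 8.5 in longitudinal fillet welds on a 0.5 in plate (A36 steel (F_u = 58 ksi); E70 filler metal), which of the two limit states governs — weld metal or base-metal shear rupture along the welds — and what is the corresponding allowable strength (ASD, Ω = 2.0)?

R_n/Ω ≈ 63.1 kips (weld metal governs)

E70XX → F_EXX = 70 ksi.
t_e = 0.707 × 0.25 = 0.1767 in; L = 17 in.
Weld metal: R_n/Ω = (1/2.0) × 0.6 × 70 × 0.1767 × 17 = 63.1 kips.
Base metal (shear rupture): R_n/Ω = (1/2.0) × 0.6 × 58 × 0.5 × 17 = 147.9 kips.
Governing: weld metal.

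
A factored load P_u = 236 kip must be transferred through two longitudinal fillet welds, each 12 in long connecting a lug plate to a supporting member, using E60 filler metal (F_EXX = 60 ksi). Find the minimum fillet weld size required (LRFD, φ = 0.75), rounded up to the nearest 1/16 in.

w = 9/16 in

Total weld length L = 24 in.
Required throat t_e = P_u / (φ × 0.6 F_EXX × L) = 236 / (0.75 × 0.6 × 60 × 24) = 0.3642 in.
Required leg w = t_e / 0.707 = 0.5151 in → use 9/16 in.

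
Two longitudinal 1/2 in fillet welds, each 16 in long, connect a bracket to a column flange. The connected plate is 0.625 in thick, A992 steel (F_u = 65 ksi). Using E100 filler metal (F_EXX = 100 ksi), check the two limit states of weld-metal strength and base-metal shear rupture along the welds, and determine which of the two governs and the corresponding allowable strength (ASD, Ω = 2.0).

R_n/Ω ≈ 339 kips (weld metal governs)

t_e = 0.707 × 0.5 = 0.3535 in; L = 32 in.
Weld metal: R_n/Ω = (1/2.0) × 0.6 × 100 × 0.3535 × 32 = 339.4 kips.
Base metal (shear rupture): R_n/Ω = (1/2.0) × 0.6 × 65 × 0.625 × 32 = 390 kips.
Governing: weld metal.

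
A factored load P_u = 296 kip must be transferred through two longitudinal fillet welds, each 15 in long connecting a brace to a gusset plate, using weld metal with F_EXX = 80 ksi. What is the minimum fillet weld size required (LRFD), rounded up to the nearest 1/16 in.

Total weld length L = 30 in.
Required throat t_e = P_u / (φ × 0.6 F_EXX × L) = 296 / (0.75 × 0.6 × 80 × 30) = 0.2741 in.
Required leg w = t_e / 0.707 = 0.3877 in → use 7/16 in.

w = 7/16 in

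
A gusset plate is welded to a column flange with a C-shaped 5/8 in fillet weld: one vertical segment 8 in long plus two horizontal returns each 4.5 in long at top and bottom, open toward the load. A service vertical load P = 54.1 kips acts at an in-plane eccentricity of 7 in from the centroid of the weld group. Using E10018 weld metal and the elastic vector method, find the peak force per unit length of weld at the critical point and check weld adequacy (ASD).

f_max ≈ 11.1 kip/in; adequate

E100XX → F_EXX = 100 ksi.
Total weld length L_w = 17 in. Treat welds as unit-width lines.
Centroid: x̄ = 2×4.5×2.25 / 17 = 1.191 in from the vertical weld.
Polar moment about centroid: J = I_x + I_y = [8³/12 + 2×4.5×4²] + [8×1.191² + 2(4.5³/12 + 4.5×1.059²)] = 223.3 in³.
Direct shear f_v = P/L_w = 54.1 / 17 = 3.182 kip/in (vertical).
Torsion M = P·e = 54.1 × 7 = 378.7 kip·in.
Critical point at (x, y) = (3.309, 4) from centroid. f_tx = M·y/J = 6.784 kip/in; f_ty = M·x/J = 5.612 kip/in.
Resultant f_max = √[f_tx² + (f_v + f_ty)²] = √[6.784² + (3.182 + 5.612)²] = 11.11 kip/in.
Capacity per unit length: r_n/Ω = (1/2.0) × 0.6 × 100 × (0.707 × 0.625) = 13.26 kip/in.
11.11 ≤ 13.26 → adequate.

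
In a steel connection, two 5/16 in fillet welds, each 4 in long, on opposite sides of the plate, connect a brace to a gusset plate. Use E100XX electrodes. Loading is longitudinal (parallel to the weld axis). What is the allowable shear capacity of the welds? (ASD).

R_n/Ω ≈ 53 kips

E100XX → F_EXX = 100 ksi.
Effective throat t_e = 0.707 × 0.3125 = 0.2209 in.
Total length L = 8 in; A_we = 0.2209 × 8 = 1.767 in².
F_nw = 0.6 F_EXX = 0.6 × 100 = 60 ksi.
R_n = 60 × 1.767 = 106 kips; R_n/Ω = 106/2.0 = 53.02 kips.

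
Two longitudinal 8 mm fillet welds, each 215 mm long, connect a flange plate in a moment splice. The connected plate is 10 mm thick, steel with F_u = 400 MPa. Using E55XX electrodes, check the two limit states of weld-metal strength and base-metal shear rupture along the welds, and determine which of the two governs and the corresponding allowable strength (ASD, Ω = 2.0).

R_n/Ω ≈ 401 kN (weld metal governs)

E55XX → F_EXX = 550 MPa.
t_e = 0.707 × 8 = 5.656 mm; L = 430 mm.
Weld metal: R_n/Ω = (1/2.0) × 0.6 × 550 × 5.656 × 430 × 10⁻³ = 401.3 kN.
Base metal (shear rupture): R_n/Ω = (1/2.0) × 0.6 × 400 × 10 × 430 × 10⁻³ = 516 kN.
Governing: weld metal.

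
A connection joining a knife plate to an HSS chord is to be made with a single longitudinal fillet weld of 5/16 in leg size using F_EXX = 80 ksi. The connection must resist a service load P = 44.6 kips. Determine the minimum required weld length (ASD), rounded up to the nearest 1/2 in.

L = 8.5 in

Throat t_e = 0.707 × 0.3125 = 0.2209 in.
r_n/Ω = (0.6 × 80 × 0.2209) / 2.0 = 5.302 kip/in.
L_req = P / (r_n/Ω) = 44.6 / 5.302 = 8.411 in total.
Round up → use L = 8.5 in.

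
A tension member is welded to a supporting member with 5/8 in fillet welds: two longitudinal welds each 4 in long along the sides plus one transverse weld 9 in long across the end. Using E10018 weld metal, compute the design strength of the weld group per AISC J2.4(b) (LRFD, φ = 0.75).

E100XX → F_EXX = 100 ksi.
t_e = 0.707 × 0.625 = 0.4419 in.
R_nwl = 0.6 × 100 × 0.4419 × 8 = 212.1 kip (longitudinal, 2 welds).
R_nwt = 0.6 × 100 × 0.4419 × 9 = 238.6 kip (transverse, base value).
(i) R_nwl + R_nwt = 450.7 kip; (ii) 0.85 R_nwl + 1.5 R_nwt = 538.2 kip.
R_n = max = 538.2 kip [governs: (ii)]; φR_n = 403.7 kip.

φR_n ≈ 404 kip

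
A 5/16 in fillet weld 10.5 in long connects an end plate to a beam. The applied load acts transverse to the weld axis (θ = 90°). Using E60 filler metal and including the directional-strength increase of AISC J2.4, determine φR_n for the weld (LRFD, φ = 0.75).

E60XX → F_EXX = 60 ksi.
t_e = 0.707 × 0.3125 = 0.2209 in; A_we = 0.2209 × 10.5 = 2.32 in².
Directional factor: 1.0 + 0.5 sin^1.5(90°) = 1.5.
F_nw = 0.6 × 60 × 1.5 = 54 ksi.
φR_n = 0.75 × 54 × 2.32 = 93.95 kip.

φR_n ≈ 94 kip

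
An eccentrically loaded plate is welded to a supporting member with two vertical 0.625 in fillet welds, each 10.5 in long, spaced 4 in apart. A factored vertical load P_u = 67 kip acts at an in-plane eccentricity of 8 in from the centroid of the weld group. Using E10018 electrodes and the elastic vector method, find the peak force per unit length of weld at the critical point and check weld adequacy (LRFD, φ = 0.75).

E100XX → F_EXX = 100 ksi.
Total weld length L_w = 21 in. Treat welds as unit-width lines.
Polar moment about centroid: J = 2[d³/12 + d(b/2)²] = 2[10.5³/12 + 10.5×2²] = 276.9 in³.
Direct shear f_v = P/L_w = 67 / 21 = 3.19 kip/in (vertical).
Torsion M = P·e = 67 × 8 = 536 kip·in.
Critical point at (x, y) = (2, 5.25) from centroid. f_tx = M·y/J = 10.16 kip/in; f_ty = M·x/J = 3.871 kip/in.
Resultant f_max = √[f_tx² + (f_v + f_ty)²] = √[10.16² + (3.19 + 3.871)²] = 12.37 kip/in.
Capacity per unit length: φr_n = 0.75 × 0.6 × 100 × (0.707 × 0.625) = 19.88 kip/in.
12.37 ≤ 19.88 → adequate.

f_max ≈ 12.4 kip/in; adequate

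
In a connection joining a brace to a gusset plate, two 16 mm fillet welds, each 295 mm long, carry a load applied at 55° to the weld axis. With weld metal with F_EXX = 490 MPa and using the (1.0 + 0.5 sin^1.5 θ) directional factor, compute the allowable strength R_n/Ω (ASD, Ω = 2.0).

t_e = 0.707 × 16 = 11.31 mm; A_we = 11.31 × 590 = 6674 mm².
Directional factor: 1.0 + 0.5 sin^1.5(55°) = 1.371.
F_nw = 0.6 × 490 × 1.371 = 403 MPa.
R_n/Ω = (403 × 6674) / 2.0 × 10⁻³ = 1345 kN.

R_n/Ω ≈ 1340 kN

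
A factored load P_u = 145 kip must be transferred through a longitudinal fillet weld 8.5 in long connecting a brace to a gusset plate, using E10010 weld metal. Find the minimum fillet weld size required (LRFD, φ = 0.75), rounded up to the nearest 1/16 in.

E100XX → F_EXX = 100 ksi.
Total weld length L = 8.5 in.
Required throat t_e = P_u / (φ × 0.6 F_EXX × L) = 145 / (0.75 × 0.6 × 100 × 8.5) = 0.3791 in.
Required leg w = t_e / 0.707 = 0.5362 in → use 9/16 in.

w = 9/16 in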